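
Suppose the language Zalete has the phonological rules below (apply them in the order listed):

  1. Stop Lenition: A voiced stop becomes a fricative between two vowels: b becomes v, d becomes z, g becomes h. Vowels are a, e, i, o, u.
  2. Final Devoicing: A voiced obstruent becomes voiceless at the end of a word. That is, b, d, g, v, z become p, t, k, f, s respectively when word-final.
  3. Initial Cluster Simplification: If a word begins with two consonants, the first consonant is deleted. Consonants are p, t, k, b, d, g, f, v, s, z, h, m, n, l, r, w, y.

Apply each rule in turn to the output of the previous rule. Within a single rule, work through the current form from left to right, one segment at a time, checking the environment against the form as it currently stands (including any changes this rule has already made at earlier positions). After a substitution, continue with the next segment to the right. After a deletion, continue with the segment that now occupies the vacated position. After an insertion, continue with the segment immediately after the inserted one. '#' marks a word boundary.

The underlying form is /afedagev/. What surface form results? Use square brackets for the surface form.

[afezahef]

1 Stop Lenition: [afedagev] → [afezahev]
2 Final Devoicing: [afezahev] → [afezahef]
3 Initial Cluster Simplification: no change — [afezahef]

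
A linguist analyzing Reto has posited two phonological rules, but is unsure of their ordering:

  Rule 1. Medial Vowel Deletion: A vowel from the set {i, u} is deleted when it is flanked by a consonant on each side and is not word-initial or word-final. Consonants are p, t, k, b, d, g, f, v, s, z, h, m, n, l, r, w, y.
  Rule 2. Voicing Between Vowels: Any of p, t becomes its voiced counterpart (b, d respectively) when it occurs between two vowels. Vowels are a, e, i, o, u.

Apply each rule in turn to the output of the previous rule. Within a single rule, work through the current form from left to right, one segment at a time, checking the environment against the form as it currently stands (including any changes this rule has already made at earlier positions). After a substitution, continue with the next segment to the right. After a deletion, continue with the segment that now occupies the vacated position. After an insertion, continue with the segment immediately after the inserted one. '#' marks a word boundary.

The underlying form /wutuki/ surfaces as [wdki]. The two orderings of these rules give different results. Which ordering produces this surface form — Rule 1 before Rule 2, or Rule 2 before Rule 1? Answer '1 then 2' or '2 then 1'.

2 then 1

Order 1 then 2:
  1 Medial Vowel Deletion: [wutuki] → [wtki]
  2 Voicing Between Vowels: no change — [wtki]
  result: [wtki]
Order 2 then 1:
  2 Voicing Between Vowels: [wutuki] → [wuduki]
  1 Medial Vowel Deletion: [wuduki] → [wdki]
  result: [wdki]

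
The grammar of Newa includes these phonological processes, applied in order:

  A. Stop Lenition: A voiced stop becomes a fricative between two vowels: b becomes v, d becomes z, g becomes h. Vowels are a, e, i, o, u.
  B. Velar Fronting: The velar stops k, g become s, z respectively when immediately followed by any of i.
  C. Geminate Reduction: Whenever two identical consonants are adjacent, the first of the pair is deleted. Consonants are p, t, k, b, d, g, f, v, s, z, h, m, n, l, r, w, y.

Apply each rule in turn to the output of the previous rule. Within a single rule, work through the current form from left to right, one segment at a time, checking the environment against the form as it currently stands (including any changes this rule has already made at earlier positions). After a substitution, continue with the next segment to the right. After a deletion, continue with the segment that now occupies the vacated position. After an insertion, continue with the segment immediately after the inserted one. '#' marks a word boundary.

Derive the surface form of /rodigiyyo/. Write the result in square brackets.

[rozihiyo]

A Stop Lenition: [rodigiyyo] → [rozihiyyo]
B Velar Fronting: no change — [rozihiyyo]
C Geminate Reduction: [rozihiyyo] → [rozihiyo]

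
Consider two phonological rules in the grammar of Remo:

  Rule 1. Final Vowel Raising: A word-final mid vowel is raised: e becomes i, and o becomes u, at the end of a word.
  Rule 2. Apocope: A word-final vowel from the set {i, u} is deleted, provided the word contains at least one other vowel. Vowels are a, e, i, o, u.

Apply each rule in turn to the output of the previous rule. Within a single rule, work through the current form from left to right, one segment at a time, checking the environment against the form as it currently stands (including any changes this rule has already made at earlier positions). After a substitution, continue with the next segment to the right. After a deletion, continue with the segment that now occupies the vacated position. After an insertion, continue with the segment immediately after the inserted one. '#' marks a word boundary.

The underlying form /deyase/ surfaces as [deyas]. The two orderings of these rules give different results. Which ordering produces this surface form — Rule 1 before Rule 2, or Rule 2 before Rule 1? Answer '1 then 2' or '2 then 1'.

1 then 2

Order 1 then 2:
  1 Final Vowel Raising: [deyase] → [deyasi]
  2 Apocope: [deyasi] → [deyas]
  result: [deyas]
Order 2 then 1:
  2 Apocope: no change — [deyase]
  1 Final Vowel Raising: [deyase] → [deyasi]
  result: [deyasi]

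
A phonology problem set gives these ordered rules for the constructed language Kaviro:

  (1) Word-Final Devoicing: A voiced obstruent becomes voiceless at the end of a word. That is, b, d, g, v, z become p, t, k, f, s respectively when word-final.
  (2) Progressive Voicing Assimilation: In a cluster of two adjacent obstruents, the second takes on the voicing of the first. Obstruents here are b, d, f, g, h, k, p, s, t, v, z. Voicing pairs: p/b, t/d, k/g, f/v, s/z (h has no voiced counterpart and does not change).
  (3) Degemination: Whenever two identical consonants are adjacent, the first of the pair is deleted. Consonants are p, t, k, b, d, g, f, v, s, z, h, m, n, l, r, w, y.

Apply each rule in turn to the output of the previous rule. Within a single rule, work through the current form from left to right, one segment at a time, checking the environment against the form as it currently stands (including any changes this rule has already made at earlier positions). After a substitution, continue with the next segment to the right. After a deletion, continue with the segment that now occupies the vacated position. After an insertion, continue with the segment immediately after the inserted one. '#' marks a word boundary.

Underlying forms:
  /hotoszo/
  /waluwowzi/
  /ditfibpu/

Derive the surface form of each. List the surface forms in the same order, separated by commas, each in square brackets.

[hotoso], [waluwowzi], [ditfibu]

/hotoszo/:
  (1) Word-Final Devoicing: no change — [hotoszo]
  (2) Progressive Voicing Assimilation: [hotoszo] → [hotosso]
  (3) Degemination: [hotosso] → [hotoso]
/waluwowzi/:
  (1) Word-Final Devoicing: no change — [waluwowzi]
  (2) Progressive Voicing Assimilation: no change — [waluwowzi]
  (3) Degemination: no change — [waluwowzi]
/ditfibpu/:
  (1) Word-Final Devoicing: no change — [ditfibpu]
  (2) Progressive Voicing Assimilation: [ditfibpu] → [ditfibbu]
  (3) Degemination: [ditfibbu] → [ditfibu]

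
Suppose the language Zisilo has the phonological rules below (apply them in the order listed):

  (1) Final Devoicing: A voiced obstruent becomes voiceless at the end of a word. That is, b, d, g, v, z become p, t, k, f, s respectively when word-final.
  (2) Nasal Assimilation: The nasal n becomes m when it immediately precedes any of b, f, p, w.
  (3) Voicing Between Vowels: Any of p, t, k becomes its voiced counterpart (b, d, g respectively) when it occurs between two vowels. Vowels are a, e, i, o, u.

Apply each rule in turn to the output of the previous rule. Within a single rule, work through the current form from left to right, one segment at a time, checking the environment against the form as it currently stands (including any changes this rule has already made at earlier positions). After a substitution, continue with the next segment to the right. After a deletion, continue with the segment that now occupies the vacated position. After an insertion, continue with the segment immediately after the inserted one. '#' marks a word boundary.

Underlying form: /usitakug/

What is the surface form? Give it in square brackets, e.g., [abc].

(1) Final Devoicing: [usitakug] → [usitakuk]
(2) Nasal Assimilation: no change — [usitakuk]
(3) Voicing Between Vowels: [usitakuk] → [usidaguk]

[usidaguk]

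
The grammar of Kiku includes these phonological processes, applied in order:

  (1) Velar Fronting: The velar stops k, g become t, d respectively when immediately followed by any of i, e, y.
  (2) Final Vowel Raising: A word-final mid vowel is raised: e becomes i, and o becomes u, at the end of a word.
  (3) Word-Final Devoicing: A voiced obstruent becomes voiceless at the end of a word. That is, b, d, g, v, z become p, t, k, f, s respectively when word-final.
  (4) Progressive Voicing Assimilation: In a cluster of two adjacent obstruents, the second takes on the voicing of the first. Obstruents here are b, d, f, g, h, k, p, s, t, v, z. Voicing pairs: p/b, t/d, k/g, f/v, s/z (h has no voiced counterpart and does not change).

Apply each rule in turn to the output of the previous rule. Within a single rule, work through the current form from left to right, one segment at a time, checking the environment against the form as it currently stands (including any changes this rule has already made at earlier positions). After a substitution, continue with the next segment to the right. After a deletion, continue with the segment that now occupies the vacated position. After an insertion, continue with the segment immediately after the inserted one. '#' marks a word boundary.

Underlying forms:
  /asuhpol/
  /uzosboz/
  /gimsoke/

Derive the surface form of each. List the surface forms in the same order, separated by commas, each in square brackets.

[asuhpol], [uzospos], [dimsoti]

/asuhpol/:
  (1) Velar Fronting: no change — [asuhpol]
  (2) Final Vowel Raising: no change — [asuhpol]
  (3) Word-Final Devoicing: no change — [asuhpol]
  (4) Progressive Voicing Assimilation: no change — [asuhpol]
/uzosboz/:
  (1) Velar Fronting: no change — [uzosboz]
  (2) Final Vowel Raising: no change — [uzosboz]
  (3) Word-Final Devoicing: [uzosboz] → [uzosbos]
  (4) Progressive Voicing Assimilation: [uzosbos] → [uzospos]
/gimsoke/:
  (1) Velar Fronting: [gimsoke] → [dimsote]
  (2) Final Vowel Raising: [dimsote] → [dimsoti]
  (3) Word-Final Devoicing: no change — [dimsoti]
  (4) Progressive Voicing Assimilation: no change — [dimsoti]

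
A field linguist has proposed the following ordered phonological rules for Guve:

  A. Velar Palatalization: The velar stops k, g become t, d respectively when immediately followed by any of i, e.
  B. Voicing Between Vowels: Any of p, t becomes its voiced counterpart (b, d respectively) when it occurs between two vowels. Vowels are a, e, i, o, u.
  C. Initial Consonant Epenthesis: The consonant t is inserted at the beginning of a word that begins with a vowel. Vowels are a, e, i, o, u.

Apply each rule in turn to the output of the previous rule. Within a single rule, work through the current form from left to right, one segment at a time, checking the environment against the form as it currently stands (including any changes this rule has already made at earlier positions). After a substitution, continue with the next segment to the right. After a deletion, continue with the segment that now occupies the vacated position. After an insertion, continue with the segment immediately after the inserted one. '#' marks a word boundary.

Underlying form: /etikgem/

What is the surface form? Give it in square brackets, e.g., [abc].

[tedikdem]

A Velar Palatalization: [etikgem] → [etikdem]
B Voicing Between Vowels: [etikdem] → [edikdem]
C Initial Consonant Epenthesis: [edikdem] → [tedikdem]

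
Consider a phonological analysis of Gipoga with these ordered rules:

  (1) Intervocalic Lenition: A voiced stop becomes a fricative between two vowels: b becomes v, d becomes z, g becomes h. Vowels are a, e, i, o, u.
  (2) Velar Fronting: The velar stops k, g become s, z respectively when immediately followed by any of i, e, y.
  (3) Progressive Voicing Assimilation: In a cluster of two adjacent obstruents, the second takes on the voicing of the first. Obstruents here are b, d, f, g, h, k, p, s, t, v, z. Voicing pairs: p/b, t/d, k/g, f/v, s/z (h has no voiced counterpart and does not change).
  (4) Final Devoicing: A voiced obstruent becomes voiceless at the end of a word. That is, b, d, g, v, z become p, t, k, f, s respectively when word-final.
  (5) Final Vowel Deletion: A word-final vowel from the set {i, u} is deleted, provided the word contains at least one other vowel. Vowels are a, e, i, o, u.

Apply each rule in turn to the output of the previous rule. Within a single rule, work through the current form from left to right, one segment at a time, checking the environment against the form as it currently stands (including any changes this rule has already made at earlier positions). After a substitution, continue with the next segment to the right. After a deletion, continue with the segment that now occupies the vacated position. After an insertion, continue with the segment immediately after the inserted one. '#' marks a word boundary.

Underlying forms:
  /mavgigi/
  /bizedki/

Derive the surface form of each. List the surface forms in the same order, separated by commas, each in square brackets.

/mavgigi/:
  (1) Intervocalic Lenition: [mavgigi] → [mavgihi]
  (2) Velar Fronting: [mavgihi] → [mavzihi]
  (3) Progressive Voicing Assimilation: no change — [mavzihi]
  (4) Final Devoicing: no change — [mavzihi]
  (5) Final Vowel Deletion: [mavzihi] → [mavzih]
/bizedki/:
  (1) Intervocalic Lenition: no change — [bizedki]
  (2) Velar Fronting: [bizedki] → [bizedsi]
  (3) Progressive Voicing Assimilation: [bizedsi] → [bizedzi]
  (4) Final Devoicing: no change — [bizedzi]
  (5) Final Vowel Deletion: [bizedzi] → [bizedz]

[mavzih], [bizedz]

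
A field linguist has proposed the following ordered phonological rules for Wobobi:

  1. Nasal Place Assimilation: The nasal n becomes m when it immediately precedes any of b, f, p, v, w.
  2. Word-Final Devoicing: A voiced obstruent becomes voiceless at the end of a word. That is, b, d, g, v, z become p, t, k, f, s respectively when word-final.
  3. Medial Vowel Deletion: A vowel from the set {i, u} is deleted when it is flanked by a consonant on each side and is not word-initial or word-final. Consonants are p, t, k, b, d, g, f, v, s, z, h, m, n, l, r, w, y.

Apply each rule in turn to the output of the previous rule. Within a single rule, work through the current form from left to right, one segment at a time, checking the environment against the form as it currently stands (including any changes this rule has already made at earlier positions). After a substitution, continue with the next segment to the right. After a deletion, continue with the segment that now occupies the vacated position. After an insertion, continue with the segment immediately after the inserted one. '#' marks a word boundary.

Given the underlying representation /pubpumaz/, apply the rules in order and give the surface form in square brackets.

1 Nasal Place Assimilation: no change — [pubpumaz]
2 Word-Final Devoicing: [pubpumaz] → [pubpumas]
3 Medial Vowel Deletion: [pubpumas] → [pbpmas]

[pbpmas]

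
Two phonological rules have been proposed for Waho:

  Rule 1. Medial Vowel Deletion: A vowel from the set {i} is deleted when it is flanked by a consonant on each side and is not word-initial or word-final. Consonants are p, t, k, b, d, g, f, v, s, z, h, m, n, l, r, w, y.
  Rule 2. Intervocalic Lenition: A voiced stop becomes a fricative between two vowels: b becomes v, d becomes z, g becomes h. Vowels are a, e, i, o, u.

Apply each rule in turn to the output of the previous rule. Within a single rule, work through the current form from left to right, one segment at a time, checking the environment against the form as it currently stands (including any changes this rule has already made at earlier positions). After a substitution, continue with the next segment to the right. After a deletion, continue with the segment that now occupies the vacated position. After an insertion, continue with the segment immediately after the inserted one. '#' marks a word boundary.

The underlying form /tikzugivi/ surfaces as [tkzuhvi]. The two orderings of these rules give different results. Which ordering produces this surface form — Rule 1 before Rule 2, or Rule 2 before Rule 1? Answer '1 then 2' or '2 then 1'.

Order 1 then 2:
  1 Medial Vowel Deletion: [tikzugivi] → [tkzugvi]
  2 Intervocalic Lenition: no change — [tkzugvi]
  result: [tkzugvi]
Order 2 then 1:
  2 Intervocalic Lenition: [tikzugivi] → [tikzuhivi]
  1 Medial Vowel Deletion: [tikzuhivi] → [tkzuhvi]
  result: [tkzuhvi]

2 then 1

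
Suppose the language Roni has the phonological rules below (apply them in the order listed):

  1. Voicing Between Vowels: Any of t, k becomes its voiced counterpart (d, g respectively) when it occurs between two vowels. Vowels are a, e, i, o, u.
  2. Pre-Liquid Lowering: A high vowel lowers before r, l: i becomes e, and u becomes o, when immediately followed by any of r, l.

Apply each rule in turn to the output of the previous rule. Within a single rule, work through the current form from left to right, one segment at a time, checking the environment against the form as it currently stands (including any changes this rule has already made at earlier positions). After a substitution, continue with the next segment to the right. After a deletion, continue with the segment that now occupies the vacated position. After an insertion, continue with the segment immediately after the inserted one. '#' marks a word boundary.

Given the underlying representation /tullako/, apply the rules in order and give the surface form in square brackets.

[tollago]

1 Voicing Between Vowels: [tullako] → [tullago]
2 Pre-Liquid Lowering: [tullago] → [tollago]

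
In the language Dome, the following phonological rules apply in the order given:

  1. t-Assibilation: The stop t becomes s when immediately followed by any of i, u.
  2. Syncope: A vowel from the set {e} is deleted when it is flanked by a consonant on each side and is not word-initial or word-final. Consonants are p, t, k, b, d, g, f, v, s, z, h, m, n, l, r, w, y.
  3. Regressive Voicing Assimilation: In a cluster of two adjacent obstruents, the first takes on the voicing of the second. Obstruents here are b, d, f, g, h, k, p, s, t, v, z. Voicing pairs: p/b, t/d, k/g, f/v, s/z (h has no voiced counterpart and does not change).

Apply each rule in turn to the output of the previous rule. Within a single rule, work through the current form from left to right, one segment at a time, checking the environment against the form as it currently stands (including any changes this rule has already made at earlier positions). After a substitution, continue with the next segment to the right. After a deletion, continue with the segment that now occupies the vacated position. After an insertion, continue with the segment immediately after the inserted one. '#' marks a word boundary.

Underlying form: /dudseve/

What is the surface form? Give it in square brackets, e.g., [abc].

[dutzve]

1 t-Assibilation: no change — [dudseve]
2 Syncope: [dudseve] → [dudsve]
3 Regressive Voicing Assimilation: [dudsve] → [dutzve]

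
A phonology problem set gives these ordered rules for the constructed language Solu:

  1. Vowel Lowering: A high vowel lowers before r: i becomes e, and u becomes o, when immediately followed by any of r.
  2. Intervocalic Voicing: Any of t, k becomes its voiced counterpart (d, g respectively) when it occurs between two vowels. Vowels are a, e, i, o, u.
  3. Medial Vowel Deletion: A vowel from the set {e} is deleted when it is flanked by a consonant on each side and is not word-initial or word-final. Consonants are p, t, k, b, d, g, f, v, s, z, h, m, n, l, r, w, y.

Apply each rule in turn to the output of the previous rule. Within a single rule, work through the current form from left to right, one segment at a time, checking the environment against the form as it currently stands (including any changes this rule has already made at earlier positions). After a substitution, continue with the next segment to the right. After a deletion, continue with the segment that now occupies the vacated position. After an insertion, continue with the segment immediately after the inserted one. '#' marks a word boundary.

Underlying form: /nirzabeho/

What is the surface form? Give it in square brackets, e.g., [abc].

1 Vowel Lowering: [nirzabeho] → [nerzabeho]
2 Intervocalic Voicing: no change — [nerzabeho]
3 Medial Vowel Deletion: [nerzabeho] → [nrzabho]

[nrzabho]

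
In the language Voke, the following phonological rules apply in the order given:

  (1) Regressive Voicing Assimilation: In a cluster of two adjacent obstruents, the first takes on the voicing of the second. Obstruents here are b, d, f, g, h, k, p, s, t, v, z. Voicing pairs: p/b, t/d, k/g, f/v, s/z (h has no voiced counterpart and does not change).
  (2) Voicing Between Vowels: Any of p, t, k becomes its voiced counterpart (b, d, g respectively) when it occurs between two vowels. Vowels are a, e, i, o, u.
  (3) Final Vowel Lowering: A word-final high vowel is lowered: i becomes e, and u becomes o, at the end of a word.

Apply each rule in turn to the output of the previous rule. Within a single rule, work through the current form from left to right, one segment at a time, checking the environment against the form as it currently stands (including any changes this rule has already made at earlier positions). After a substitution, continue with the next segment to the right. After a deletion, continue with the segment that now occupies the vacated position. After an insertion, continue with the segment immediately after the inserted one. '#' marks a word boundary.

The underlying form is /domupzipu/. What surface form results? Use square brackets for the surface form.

(1) Regressive Voicing Assimilation: [domupzipu] → [domubzipu]
(2) Voicing Between Vowels: [domubzipu] → [domubzibu]
(3) Final Vowel Lowering: [domubzibu] → [domubzibo]

[domubzibo]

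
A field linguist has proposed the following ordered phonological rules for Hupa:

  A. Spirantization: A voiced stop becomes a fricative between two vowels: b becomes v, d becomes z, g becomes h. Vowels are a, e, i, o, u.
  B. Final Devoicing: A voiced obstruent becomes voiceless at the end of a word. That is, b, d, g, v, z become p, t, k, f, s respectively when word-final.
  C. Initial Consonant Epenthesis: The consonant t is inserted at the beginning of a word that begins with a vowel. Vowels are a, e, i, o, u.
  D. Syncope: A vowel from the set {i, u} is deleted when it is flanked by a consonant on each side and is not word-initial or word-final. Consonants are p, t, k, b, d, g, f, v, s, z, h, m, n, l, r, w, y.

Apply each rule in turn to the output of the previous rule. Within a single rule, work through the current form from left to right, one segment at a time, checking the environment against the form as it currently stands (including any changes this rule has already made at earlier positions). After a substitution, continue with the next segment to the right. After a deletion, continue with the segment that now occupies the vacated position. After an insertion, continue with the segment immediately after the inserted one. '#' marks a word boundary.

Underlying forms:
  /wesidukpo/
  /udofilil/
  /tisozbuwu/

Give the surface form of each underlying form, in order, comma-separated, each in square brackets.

/wesidukpo/:
  A Spirantization: [wesidukpo] → [wesizukpo]
  B Final Devoicing: no change — [wesizukpo]
  C Initial Consonant Epenthesis: no change — [wesizukpo]
  D Syncope: [wesizukpo] → [weszkpo]
/udofilil/:
  A Spirantization: [udofilil] → [uzofilil]
  B Final Devoicing: no change — [uzofilil]
  C Initial Consonant Epenthesis: [uzofilil] → [tuzofilil]
  D Syncope: [tuzofilil] → [tzofll]
/tisozbuwu/:
  A Spirantization: no change — [tisozbuwu]
  B Final Devoicing: no change — [tisozbuwu]
  C Initial Consonant Epenthesis: no change — [tisozbuwu]
  D Syncope: [tisozbuwu] → [tsozbwu]

[weszkpo], [tzofll], [tsozbwu]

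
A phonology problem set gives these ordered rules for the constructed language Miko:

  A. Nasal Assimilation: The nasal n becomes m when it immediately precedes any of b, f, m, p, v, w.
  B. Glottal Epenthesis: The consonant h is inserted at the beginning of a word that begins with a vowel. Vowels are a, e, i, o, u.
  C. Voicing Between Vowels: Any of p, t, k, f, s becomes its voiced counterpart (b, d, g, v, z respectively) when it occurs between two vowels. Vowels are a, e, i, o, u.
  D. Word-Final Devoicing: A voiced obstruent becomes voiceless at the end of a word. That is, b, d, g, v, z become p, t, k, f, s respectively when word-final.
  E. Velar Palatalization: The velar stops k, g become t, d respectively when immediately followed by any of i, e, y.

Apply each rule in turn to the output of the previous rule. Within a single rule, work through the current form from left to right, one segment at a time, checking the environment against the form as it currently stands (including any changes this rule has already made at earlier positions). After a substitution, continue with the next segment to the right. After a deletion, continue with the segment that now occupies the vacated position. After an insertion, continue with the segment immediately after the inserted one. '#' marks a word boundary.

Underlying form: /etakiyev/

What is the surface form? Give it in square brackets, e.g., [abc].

A Nasal Assimilation: no change — [etakiyev]
B Glottal Epenthesis: [etakiyev] → [hetakiyev]
C Voicing Between Vowels: [hetakiyev] → [hedagiyev]
D Word-Final Devoicing: [hedagiyev] → [hedagiyef]
E Velar Palatalization: [hedagiyef] → [hedadiyef]

[hedadiyef]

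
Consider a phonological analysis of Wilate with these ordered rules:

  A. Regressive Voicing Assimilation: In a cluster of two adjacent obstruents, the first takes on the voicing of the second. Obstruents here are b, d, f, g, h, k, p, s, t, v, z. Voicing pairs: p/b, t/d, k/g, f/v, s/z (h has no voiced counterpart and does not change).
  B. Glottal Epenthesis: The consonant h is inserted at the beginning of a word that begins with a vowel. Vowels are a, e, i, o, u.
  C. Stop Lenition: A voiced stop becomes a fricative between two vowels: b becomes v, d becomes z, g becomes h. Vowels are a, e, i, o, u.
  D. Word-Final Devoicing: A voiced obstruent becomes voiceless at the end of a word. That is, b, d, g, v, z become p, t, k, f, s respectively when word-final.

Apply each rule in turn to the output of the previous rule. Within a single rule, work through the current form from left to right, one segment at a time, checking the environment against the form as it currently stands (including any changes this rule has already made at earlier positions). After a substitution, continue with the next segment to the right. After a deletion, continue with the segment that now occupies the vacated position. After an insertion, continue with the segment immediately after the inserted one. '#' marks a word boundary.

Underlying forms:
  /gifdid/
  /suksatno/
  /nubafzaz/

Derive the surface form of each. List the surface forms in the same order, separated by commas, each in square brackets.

/gifdid/:
  A Regressive Voicing Assimilation: [gifdid] → [givdid]
  B Glottal Epenthesis: no change — [givdid]
  C Stop Lenition: no change — [givdid]
  D Word-Final Devoicing: [givdid] → [givdit]
/suksatno/:
  A Regressive Voicing Assimilation: no change — [suksatno]
  B Glottal Epenthesis: no change — [suksatno]
  C Stop Lenition: no change — [suksatno]
  D Word-Final Devoicing: no change — [suksatno]
/nubafzaz/:
  A Regressive Voicing Assimilation: [nubafzaz] → [nubavzaz]
  B Glottal Epenthesis: no change — [nubavzaz]
  C Stop Lenition: [nubavzaz] → [nuvavzaz]
  D Word-Final Devoicing: [nuvavzaz] → [nuvavzas]

[givdit], [suksatno], [nuvavzas]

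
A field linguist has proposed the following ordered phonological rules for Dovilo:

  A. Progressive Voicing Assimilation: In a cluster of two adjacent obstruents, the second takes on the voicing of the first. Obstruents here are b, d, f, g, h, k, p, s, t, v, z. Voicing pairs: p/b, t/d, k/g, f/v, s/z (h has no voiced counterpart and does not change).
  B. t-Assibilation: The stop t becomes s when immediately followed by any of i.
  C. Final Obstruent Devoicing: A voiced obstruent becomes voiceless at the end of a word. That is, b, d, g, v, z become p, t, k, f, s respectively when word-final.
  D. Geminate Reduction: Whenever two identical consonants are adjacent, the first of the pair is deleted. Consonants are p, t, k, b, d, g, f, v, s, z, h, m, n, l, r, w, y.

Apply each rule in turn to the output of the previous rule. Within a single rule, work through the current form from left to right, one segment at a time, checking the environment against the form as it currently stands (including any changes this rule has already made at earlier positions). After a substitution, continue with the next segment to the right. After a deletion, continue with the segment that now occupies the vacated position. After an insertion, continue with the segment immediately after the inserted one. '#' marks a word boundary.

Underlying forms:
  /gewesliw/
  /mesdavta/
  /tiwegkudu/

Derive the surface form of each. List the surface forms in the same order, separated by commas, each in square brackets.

[gewesliw], [mestavda], [siwegudu]

/gewesliw/:
  A Progressive Voicing Assimilation: no change — [gewesliw]
  B t-Assibilation: no change — [gewesliw]
  C Final Obstruent Devoicing: no change — [gewesliw]
  D Geminate Reduction: no change — [gewesliw]
/mesdavta/:
  A Progressive Voicing Assimilation: [mesdavta] → [mestavda]
  B t-Assibilation: no change — [mestavda]
  C Final Obstruent Devoicing: no change — [mestavda]
  D Geminate Reduction: no change — [mestavda]
/tiwegkudu/:
  A Progressive Voicing Assimilation: [tiwegkudu] → [tiweggudu]
  B t-Assibilation: [tiweggudu] → [siweggudu]
  C Final Obstruent Devoicing: no change — [siweggudu]
  D Geminate Reduction: [siweggudu] → [siwegudu]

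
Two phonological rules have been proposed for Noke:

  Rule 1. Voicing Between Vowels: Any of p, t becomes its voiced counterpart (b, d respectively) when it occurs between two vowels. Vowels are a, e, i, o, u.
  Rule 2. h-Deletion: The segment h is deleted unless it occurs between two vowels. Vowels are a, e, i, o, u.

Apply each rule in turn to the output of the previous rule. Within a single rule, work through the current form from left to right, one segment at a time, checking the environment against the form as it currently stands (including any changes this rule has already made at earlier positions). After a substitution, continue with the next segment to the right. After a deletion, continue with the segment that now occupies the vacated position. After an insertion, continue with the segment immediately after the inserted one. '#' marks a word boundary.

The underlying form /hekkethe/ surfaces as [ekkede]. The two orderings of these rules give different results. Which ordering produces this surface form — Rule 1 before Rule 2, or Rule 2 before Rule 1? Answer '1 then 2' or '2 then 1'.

Order 1 then 2:
  1 Voicing Between Vowels: no change — [hekkethe]
  2 h-Deletion: [hekkethe] → [ekkete]
  result: [ekkete]
Order 2 then 1:
  2 h-Deletion: [hekkethe] → [ekkete]
  1 Voicing Between Vowels: [ekkete] → [ekkede]
  result: [ekkede]

2 then 1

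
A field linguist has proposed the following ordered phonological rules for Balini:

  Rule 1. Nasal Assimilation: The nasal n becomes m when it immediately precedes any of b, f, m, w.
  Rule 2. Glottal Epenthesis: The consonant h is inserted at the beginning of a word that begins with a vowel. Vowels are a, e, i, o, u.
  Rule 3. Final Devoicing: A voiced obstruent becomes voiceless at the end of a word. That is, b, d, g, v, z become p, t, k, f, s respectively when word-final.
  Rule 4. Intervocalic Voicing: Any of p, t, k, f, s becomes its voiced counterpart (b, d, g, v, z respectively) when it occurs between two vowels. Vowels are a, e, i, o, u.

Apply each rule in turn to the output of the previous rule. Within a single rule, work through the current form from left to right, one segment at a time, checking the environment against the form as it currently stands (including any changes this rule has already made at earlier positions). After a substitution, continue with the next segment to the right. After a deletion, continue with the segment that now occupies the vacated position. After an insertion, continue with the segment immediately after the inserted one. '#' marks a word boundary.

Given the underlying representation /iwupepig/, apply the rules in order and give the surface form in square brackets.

Rule 1 Nasal Assimilation: no change — [iwupepig]
Rule 2 Glottal Epenthesis: [iwupepig] → [hiwupepig]
Rule 3 Final Devoicing: [hiwupepig] → [hiwupepik]
Rule 4 Intervocalic Voicing: [hiwupepik] → [hiwubebik]

[hiwubebik]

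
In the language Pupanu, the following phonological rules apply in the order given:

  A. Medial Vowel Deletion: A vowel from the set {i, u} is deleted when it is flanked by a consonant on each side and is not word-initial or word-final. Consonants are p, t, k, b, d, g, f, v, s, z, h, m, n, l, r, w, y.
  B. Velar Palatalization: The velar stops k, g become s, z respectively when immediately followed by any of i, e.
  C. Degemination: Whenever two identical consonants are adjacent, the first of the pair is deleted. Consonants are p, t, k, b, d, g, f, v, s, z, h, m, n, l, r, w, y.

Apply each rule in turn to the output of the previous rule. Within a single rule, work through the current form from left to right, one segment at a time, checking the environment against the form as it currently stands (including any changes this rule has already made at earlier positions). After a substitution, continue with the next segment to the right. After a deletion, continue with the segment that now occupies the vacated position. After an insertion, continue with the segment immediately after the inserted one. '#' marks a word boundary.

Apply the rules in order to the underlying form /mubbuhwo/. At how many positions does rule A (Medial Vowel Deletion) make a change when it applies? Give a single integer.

A Medial Vowel Deletion: [mubbuhwo] → [mbbhwo]
B Velar Palatalization: no change — [mbbhwo]
C Degemination: [mbbhwo] → [mbhwo]
Rule A changed 2 position(s).

2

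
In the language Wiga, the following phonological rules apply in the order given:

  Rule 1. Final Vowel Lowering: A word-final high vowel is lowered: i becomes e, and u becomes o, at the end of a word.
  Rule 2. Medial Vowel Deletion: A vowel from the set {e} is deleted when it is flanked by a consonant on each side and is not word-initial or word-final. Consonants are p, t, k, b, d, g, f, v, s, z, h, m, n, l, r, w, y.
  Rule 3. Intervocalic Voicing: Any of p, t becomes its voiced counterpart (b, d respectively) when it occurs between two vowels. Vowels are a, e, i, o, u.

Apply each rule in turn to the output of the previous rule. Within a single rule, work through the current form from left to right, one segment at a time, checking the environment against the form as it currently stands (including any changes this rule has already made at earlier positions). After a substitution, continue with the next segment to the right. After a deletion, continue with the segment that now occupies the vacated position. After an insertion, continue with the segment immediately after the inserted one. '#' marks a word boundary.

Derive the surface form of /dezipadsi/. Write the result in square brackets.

[dzibadse]

Rule 1 Final Vowel Lowering: [dezipadsi] → [dezipadse]
Rule 2 Medial Vowel Deletion: [dezipadse] → [dzipadse]
Rule 3 Intervocalic Voicing: [dzipadse] → [dzibadse]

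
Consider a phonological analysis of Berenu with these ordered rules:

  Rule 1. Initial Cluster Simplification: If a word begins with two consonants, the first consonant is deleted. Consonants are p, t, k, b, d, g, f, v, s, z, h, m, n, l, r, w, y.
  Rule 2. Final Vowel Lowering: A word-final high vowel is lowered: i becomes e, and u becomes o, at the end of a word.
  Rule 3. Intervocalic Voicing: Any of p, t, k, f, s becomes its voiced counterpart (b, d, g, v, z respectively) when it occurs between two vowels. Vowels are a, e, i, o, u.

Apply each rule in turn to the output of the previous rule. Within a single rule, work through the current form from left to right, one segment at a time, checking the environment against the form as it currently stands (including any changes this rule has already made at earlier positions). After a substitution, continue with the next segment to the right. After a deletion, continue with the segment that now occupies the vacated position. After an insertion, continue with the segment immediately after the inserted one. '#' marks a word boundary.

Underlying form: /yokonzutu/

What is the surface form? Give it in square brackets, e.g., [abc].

Rule 1 Initial Cluster Simplification: no change — [yokonzutu]
Rule 2 Final Vowel Lowering: [yokonzutu] → [yokonzuto]
Rule 3 Intervocalic Voicing: [yokonzuto] → [yogonzudo]

[yogonzudo]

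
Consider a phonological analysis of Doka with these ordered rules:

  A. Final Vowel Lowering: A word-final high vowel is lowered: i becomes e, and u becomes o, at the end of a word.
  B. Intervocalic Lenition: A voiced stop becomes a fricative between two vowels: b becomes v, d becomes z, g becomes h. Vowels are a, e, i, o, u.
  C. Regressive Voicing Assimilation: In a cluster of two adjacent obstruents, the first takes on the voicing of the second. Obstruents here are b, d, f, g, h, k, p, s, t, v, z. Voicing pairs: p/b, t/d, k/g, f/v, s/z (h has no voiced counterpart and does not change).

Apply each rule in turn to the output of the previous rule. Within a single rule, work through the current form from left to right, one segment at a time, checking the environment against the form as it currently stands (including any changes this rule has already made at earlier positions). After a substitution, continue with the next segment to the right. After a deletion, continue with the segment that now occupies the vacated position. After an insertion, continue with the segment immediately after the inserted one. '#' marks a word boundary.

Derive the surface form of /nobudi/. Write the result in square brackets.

[novuze]

A Final Vowel Lowering: [nobudi] → [nobude]
B Intervocalic Lenition: [nobude] → [novuze]
C Regressive Voicing Assimilation: no change — [novuze]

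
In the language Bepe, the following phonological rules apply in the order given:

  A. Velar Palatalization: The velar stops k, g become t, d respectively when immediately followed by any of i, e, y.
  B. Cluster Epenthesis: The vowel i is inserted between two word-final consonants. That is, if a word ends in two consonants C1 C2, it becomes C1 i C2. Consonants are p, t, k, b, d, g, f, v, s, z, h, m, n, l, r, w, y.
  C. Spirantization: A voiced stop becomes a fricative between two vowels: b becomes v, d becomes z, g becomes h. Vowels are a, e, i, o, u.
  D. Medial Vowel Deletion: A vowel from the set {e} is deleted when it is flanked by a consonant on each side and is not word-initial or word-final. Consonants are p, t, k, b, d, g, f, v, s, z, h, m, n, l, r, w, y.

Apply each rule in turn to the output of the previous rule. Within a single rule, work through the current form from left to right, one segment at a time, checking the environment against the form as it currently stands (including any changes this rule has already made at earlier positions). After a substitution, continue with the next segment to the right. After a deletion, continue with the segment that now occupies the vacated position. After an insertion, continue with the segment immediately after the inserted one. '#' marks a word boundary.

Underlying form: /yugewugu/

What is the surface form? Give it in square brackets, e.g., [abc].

A Velar Palatalization: [yugewugu] → [yudewugu]
B Cluster Epenthesis: no change — [yudewugu]
C Spirantization: [yudewugu] → [yuzewuhu]
D Medial Vowel Deletion: [yuzewuhu] → [yuzwuhu]

[yuzwuhu]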